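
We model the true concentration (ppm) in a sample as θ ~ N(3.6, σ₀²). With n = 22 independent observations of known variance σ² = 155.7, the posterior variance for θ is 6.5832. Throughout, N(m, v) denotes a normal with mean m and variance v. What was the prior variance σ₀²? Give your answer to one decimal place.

σ₀² = 94.3

For the Normal–Normal model with known σ², precisions add: τ_n = τ₀ + n/σ².
So 1/σ₀² = 1/6.5832 − 22/155.7 = 0.151902 − 0.141297 = 0.010605.
Hence σ₀² = 1/0.010605 ≈ 94.3.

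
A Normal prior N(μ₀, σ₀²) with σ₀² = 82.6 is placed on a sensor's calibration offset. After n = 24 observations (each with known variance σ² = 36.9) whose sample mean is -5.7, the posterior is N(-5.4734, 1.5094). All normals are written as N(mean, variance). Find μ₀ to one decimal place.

The posterior mean is a precision-weighted average: μ_n = (τ₀μ₀ + τ_data·x̄)/(τ₀+τ_data), with τ₀=1/σ₀² and τ_data=n/σ².
Here τ₀ = 1/82.6 = 0.012107 and τ_data = 24/36.9 = 0.650407, so τ_n = 0.662514.
Rearranging for μ₀: μ₀ = (μ_n·τ_n − τ_data·x̄)/τ₀ = (-5.4734·0.662514 − 0.650407·-5.7) / 0.012107 = 0.081116/0.012107 ≈ 6.7.

μ₀ = 6.7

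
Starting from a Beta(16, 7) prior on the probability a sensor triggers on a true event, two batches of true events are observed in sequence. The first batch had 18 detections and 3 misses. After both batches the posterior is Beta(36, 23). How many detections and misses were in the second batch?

2 detections and 13 misses

Sequential conjugate updates are equivalent to a single update on the pooled data, so total successes = posterior α − prior α and total failures = posterior β − prior β.
Total across both batches: 36−16=20 detections, 23−7=16 misses.
Subtract the first batch: 20−18=2 detections and 16−3=13 misses.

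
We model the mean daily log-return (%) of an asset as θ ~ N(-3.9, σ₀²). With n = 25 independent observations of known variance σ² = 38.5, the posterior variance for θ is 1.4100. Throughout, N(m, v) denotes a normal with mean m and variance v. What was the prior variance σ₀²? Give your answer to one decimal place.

σ₀² = 16.7

For the Normal–Normal model with known σ², precisions add: τ_n = τ₀ + n/σ².
So 1/σ₀² = 1/1.4100 − 25/38.5 = 0.709220 − 0.649351 = 0.059869.
Hence σ₀² = 1/0.059869 ≈ 16.7.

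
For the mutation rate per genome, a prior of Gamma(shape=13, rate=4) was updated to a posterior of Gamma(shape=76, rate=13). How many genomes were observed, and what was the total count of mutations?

A Gamma(α, β) prior (rate parametrization) on a Poisson rate with n observations summing to S gives posterior Gamma(α+S, β+n).
Matching: Σxᵢ = 76 − 13 = 63 and n = 13 − 4 = 9.

n = 9 genomes with total 63 mutations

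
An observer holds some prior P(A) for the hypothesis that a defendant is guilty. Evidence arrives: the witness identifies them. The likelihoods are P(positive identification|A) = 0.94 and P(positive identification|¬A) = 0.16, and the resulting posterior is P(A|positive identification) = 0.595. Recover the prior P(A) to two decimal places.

P(A) = 0.20

In odds form, posterior odds = prior odds × likelihood ratio, so prior odds = posterior odds ÷ LR.
Posterior odds = 0.595/(1−0.595) = 1.4691. LR = 0.94/0.16 = 5.8750.
Prior odds = 1.4691/5.8750 = 0.2501, so P(A) = 0.2501/(1+0.2501) ≈ 0.20.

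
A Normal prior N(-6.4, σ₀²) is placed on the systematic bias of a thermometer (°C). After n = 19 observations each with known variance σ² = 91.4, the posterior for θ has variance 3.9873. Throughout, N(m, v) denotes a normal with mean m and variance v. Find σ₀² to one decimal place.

σ₀² = 23.3

For the Normal–Normal model with known σ², precisions add: τ_n = τ₀ + n/σ².
So 1/σ₀² = 1/3.9873 − 19/91.4 = 0.250796 − 0.207877 = 0.042919.
Hence σ₀² = 1/0.042919 ≈ 23.3.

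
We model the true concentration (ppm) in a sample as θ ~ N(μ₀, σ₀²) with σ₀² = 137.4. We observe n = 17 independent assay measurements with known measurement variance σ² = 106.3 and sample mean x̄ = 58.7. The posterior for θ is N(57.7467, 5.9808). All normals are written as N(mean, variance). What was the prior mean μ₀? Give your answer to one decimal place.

μ₀ = 36.8

With known observation variance, the Normal–Normal posterior has precision τ_n = τ₀ + n/σ² and mean μ_n = (τ₀μ₀ + (n/σ²)x̄)/τ_n.
Here τ₀ = 1/137.4 = 0.007278 and τ_data = 17/106.3 = 0.159925, so τ_n = 0.167203.
Rearranging for μ₀: μ₀ = (μ_n·τ_n − τ_data·x̄)/τ₀ = (57.7467·0.167203 − 0.159925·58.7) / 0.007278 = 0.267824/0.007278 ≈ 36.8.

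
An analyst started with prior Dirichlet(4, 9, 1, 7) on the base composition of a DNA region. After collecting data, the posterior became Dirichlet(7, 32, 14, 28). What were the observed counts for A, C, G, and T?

For a Dirichlet(α) prior with multinomial counts c, the posterior is Dirichlet(α + c) componentwise.
Counts are posterior − prior componentwise: 7−4=3, 32−9=23, 14−1=13, 28−7=21.

counts (3, 23, 13, 21)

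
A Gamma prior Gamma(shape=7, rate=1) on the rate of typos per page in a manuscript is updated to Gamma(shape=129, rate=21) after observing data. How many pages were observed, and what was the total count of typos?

Gamma–Poisson conjugacy: posterior shape = α + Σxᵢ, posterior rate = β + n.
Matching: Σxᵢ = 129 − 7 = 122 and n = 21 − 1 = 20.

n = 20 pages with total 122 typos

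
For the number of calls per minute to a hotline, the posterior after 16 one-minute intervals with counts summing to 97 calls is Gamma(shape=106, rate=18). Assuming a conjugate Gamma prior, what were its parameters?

A Gamma(α, β) prior (rate parametrization) on a Poisson rate with n observations summing to S gives posterior Gamma(α+S, β+n).
So α = 106 − 97 = 9 and β = 18 − 16 = 2.

Gamma(shape=9, rate=2)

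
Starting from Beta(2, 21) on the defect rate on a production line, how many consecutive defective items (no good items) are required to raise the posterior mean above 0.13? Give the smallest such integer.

After k defective items and 0 good items the posterior is Beta(2+k, 21), with mean (2+k)/(2+21+k).
Set (2+k)/(23+k) > 0.13 and solve: k > (0.13·23 − 2)/(1 − 0.13) = 1.138.
The smallest integer exceeding 1.138 is 2.

k = 2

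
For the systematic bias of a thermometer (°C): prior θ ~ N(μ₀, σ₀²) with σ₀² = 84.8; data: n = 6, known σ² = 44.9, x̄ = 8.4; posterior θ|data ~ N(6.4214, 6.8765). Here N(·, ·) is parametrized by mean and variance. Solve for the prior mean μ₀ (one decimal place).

μ₀ = -16.0

With known observation variance, the Normal–Normal posterior has precision τ_n = τ₀ + n/σ² and mean μ_n = (τ₀μ₀ + (n/σ²)x̄)/τ_n.
Here τ₀ = 1/84.8 = 0.011792 and τ_data = 6/44.9 = 0.133630, so τ_n = 0.145422.
Rearranging for μ₀: μ₀ = (μ_n·τ_n − τ_data·x̄)/τ₀ = (6.4214·0.145422 − 0.133630·8.4) / 0.011792 = -0.188679/0.011792 ≈ -16.0.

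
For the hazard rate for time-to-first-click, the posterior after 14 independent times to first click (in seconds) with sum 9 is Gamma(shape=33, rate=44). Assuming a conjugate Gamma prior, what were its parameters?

Gamma(shape=19, rate=35)

Gamma–exponential conjugacy: posterior shape = α + n, posterior rate = β + Σtᵢ.
So α = 33 − 14 = 19 and β = 44 − 9 = 35.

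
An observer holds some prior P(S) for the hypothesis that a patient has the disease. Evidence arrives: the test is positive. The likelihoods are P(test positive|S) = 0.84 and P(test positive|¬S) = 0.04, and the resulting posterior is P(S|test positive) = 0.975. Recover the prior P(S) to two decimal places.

P(S) = 0.65

In odds form, posterior odds = prior odds × likelihood ratio, so prior odds = posterior odds ÷ LR.
Posterior odds = 0.975/(1−0.975) = 39.0000. LR = 0.84/0.04 = 21.0000.
Prior odds = 39.0000/21.0000 = 1.8571, so P(S) = 1.8571/(1+1.8571) ≈ 0.65.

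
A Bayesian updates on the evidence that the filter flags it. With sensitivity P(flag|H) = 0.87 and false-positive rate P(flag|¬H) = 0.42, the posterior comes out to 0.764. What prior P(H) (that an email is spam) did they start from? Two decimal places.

In odds form, posterior odds = prior odds × likelihood ratio, so prior odds = posterior odds ÷ LR.
Posterior odds = 0.764/(1−0.764) = 3.2373. LR = 0.87/0.42 = 2.0714.
Prior odds = 3.2373/2.0714 = 1.5629, so P(H) = 1.5629/(1+1.5629) ≈ 0.61.

P(H) = 0.61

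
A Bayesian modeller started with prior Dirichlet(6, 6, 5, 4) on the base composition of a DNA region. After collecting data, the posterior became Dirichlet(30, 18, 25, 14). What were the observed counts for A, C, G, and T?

For a Dirichlet(α) prior with multinomial counts c, the posterior is Dirichlet(α + c) componentwise.
Counts are posterior − prior componentwise: 30−6=24, 18−6=12, 25−5=20, 14−4=10.

counts (24, 12, 20, 10)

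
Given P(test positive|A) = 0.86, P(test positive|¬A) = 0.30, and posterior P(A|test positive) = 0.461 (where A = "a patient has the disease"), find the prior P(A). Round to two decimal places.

P(A) = 0.23

Bayes' rule in odds form gives O(A|E) = O(A)·[P(E|A)/P(E|¬A)], hence O(A) = O(A|E)/LR.
Posterior odds = 0.461/(1−0.461) = 0.8553. LR = 0.86/0.30 = 2.8667.
Prior odds = 0.8553/2.8667 = 0.2984, so P(A) = 0.2984/(1+0.2984) ≈ 0.23.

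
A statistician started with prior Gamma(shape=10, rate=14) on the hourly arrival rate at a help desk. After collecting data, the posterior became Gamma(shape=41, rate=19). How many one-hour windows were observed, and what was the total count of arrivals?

n = 5 one-hour windows with total 31 arrivals

Gamma–Poisson conjugacy: posterior shape = α + Σxᵢ, posterior rate = β + n.
Matching: Σxᵢ = 41 − 10 = 31 and n = 19 − 14 = 5.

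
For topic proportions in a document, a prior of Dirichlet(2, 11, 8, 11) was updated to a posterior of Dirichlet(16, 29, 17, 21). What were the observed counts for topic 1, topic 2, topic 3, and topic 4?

For a Dirichlet(α) prior with multinomial counts c, the posterior is Dirichlet(α + c) componentwise.
Counts are posterior − prior componentwise: 16−2=14, 29−11=18, 17−8=9, 21−11=10.

counts (14, 18, 9, 10)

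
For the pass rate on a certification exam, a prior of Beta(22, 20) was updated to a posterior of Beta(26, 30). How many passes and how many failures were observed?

Under Beta–binomial conjugacy the posterior parameters are (a+s, b+f).
So s = 26 − 22 = 4 and f = 30 − 20 = 10.

4 passes and 10 failures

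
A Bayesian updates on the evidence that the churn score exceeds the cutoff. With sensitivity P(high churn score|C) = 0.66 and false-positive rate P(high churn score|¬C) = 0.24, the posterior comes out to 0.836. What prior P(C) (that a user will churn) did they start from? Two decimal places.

Bayes' rule in odds form gives O(C|E) = O(C)·[P(E|C)/P(E|¬C)], hence O(C) = O(C|E)/LR.
Posterior odds = 0.836/(1−0.836) = 5.0976. LR = 0.66/0.24 = 2.7500.
Prior odds = 5.0976/2.7500 = 1.8537, so P(C) = 1.8537/(1+1.8537) ≈ 0.65.

P(C) = 0.65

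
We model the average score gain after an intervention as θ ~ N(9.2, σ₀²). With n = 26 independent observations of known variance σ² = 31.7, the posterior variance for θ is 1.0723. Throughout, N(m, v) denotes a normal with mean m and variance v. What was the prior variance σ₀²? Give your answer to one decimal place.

σ₀² = 8.9

Posterior precision equals prior precision plus data precision: 1/σ_n² = 1/σ₀² + n/σ².
So 1/σ₀² = 1/1.0723 − 26/31.7 = 0.932575 − 0.820189 = 0.112386.
Hence σ₀² = 1/0.112386 ≈ 8.9.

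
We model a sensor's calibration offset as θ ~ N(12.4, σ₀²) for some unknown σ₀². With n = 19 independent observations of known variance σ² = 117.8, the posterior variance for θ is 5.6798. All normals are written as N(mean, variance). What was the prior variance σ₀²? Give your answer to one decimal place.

Posterior precision equals prior precision plus data precision: 1/σ_n² = 1/σ₀² + n/σ².
So 1/σ₀² = 1/5.6798 − 19/117.8 = 0.176063 − 0.161290 = 0.014773.
Hence σ₀² = 1/0.014773 ≈ 67.7.

σ₀² = 67.7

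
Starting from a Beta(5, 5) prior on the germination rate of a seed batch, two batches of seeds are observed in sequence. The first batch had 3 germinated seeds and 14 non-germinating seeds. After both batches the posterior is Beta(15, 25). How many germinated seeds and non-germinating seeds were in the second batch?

Sequential conjugate updates are equivalent to a single update on the pooled data, so total successes = posterior α − prior α and total failures = posterior β − prior β.
Total across both batches: 15−5=10 germinated seeds, 25−5=20 non-germinating seeds.
Subtract the first batch: 10−3=7 germinated seeds and 20−14=6 non-germinating seeds.

7 germinated seeds and 6 non-germinating seeds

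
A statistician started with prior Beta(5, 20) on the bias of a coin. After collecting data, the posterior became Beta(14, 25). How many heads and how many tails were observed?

A Beta(a, b) prior with s successes and f failures in binomial data gives a Beta(a+s, b+f) posterior.
So s = 14 − 5 = 9 and f = 25 − 20 = 5.

9 heads and 5 tails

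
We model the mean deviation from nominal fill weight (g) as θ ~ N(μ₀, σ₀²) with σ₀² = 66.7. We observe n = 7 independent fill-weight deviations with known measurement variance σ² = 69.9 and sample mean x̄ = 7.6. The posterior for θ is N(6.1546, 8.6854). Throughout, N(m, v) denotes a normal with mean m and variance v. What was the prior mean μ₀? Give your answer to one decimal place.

The posterior mean is a precision-weighted average: μ_n = (τ₀μ₀ + τ_data·x̄)/(τ₀+τ_data), with τ₀=1/σ₀² and τ_data=n/σ².
Here τ₀ = 1/66.7 = 0.014993 and τ_data = 7/69.9 = 0.100143, so τ_n = 0.115136.
Rearranging for μ₀: μ₀ = (μ_n·τ_n − τ_data·x̄)/τ₀ = (6.1546·0.115136 − 0.100143·7.6) / 0.014993 = -0.052471/0.014993 ≈ -3.5.

μ₀ = -3.5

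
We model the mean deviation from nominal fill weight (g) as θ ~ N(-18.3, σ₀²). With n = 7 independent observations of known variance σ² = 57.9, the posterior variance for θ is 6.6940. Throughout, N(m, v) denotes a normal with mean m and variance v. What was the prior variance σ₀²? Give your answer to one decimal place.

σ₀² = 35.1

Posterior precision equals prior precision plus data precision: 1/σ_n² = 1/σ₀² + n/σ².
So 1/σ₀² = 1/6.6940 − 7/57.9 = 0.149388 − 0.120898 = 0.028490.
Hence σ₀² = 1/0.028490 ≈ 35.1.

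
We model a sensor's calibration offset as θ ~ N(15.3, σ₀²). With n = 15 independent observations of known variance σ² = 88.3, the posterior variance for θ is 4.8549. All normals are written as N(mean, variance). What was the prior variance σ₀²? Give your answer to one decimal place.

σ₀² = 27.7

Posterior precision equals prior precision plus data precision: 1/σ_n² = 1/σ₀² + n/σ².
So 1/σ₀² = 1/4.8549 − 15/88.3 = 0.205977 − 0.169875 = 0.036102.
Hence σ₀² = 1/0.036102 ≈ 27.7.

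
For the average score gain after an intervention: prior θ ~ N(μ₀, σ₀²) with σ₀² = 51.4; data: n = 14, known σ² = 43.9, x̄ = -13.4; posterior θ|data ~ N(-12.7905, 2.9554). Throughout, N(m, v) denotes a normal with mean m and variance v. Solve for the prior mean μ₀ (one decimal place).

μ₀ = -2.8

The posterior mean is a precision-weighted average: μ_n = (τ₀μ₀ + τ_data·x̄)/(τ₀+τ_data), with τ₀=1/σ₀² and τ_data=n/σ².
Here τ₀ = 1/51.4 = 0.019455 and τ_data = 14/43.9 = 0.318907, so τ_n = 0.338362.
Rearranging for μ₀: μ₀ = (μ_n·τ_n − τ_data·x̄)/τ₀ = (-12.7905·0.338362 − 0.318907·-13.4) / 0.019455 = -0.054465/0.019455 ≈ -2.8.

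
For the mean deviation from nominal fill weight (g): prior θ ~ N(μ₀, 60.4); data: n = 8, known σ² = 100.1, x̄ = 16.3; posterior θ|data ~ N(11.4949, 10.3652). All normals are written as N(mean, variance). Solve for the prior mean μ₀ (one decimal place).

With known observation variance, the Normal–Normal posterior has precision τ_n = τ₀ + n/σ² and mean μ_n = (τ₀μ₀ + (n/σ²)x̄)/τ_n.
Here τ₀ = 1/60.4 = 0.016556 and τ_data = 8/100.1 = 0.079920, so τ_n = 0.096476.
Rearranging for μ₀: μ₀ = (μ_n·τ_n − τ_data·x̄)/τ₀ = (11.4949·0.096476 − 0.079920·16.3) / 0.016556 = -0.193714/0.016556 ≈ -11.7.

μ₀ = -11.7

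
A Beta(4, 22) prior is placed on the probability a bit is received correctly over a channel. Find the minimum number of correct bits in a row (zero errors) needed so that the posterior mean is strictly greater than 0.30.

After k correct bits and 0 errors the posterior is Beta(4+k, 22), with mean (4+k)/(4+22+k).
Set (4+k)/(26+k) > 0.30 and solve: k > (0.30·26 − 4)/(1 − 0.30) = 5.429.
The smallest integer exceeding 5.429 is 6, and checking k=6: (10)/(32) = 0.3125 > 0.30.

k = 6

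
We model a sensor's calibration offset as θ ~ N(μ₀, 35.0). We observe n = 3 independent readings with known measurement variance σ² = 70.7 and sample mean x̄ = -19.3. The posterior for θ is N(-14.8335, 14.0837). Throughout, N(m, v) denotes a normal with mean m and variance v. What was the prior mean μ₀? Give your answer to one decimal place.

μ₀ = -8.2

The posterior mean is a precision-weighted average: μ_n = (τ₀μ₀ + τ_data·x̄)/(τ₀+τ_data), with τ₀=1/σ₀² and τ_data=n/σ².
Here τ₀ = 1/35.0 = 0.028571 and τ_data = 3/70.7 = 0.042433, so τ_n = 0.071004.
Rearranging for μ₀: μ₀ = (μ_n·τ_n − τ_data·x̄)/τ₀ = (-14.8335·0.071004 − 0.042433·-19.3) / 0.028571 = -0.234281/0.028571 ≈ -8.2.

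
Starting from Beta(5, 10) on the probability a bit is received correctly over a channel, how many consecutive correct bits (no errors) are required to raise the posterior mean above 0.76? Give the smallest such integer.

After k correct bits and 0 errors the posterior is Beta(5+k, 10), with mean (5+k)/(5+10+k).
Set (5+k)/(15+k) > 0.76 and solve: k > (0.76·15 − 5)/(1 − 0.76) = 26.667.
The smallest integer exceeding 26.667 is 27.

k = 27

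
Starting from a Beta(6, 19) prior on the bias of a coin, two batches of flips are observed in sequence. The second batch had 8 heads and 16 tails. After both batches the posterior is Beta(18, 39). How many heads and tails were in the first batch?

4 heads and 4 tails

Because Beta–binomial updating is additive in the counts, the combined data contributed (α_post−α_prior, β_post−β_prior) successes and failures.
Total across both batches: 18−6=12 heads, 39−19=20 tails.
Subtract the second batch: 12−8=4 heads and 20−16=4 tails.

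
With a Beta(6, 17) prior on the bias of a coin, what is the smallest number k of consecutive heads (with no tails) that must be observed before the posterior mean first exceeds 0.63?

After k heads and 0 tails the posterior is Beta(6+k, 17), with mean (6+k)/(6+17+k).
Set (6+k)/(23+k) > 0.63 and solve: k > (0.63·23 − 6)/(1 − 0.63) = 22.946.
The smallest integer exceeding 22.946 is 23.

k = 23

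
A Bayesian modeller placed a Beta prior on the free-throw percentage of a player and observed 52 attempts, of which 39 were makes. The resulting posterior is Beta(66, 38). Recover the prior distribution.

A Beta(α, β) prior with s successes and f failures in binomial data gives a Beta(α+s, β+f) posterior.
So α = 66 − 39 = 27 and β = 38 − 13 = 25.

Beta(27, 25)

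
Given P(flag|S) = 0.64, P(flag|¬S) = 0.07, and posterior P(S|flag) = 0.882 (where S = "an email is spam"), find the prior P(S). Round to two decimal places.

In odds form, posterior odds = prior odds × likelihood ratio, so prior odds = posterior odds ÷ LR.
Posterior odds = 0.882/(1−0.882) = 7.4746. LR = 0.64/0.07 = 9.1429.
Prior odds = 7.4746/9.1429 = 0.8175, so P(S) = 0.8175/(1+0.8175) ≈ 0.45.

P(S) = 0.45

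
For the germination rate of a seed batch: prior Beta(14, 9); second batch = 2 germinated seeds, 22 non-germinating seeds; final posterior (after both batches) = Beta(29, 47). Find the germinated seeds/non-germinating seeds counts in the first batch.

13 germinated seeds and 16 non-germinating seeds

Because Beta–binomial updating is additive in the counts, the combined data contributed (α_post−α_prior, β_post−β_prior) successes and failures.
Total across both batches: 29−14=15 germinated seeds, 47−9=38 non-germinating seeds.
Subtract the second batch: 15−2=13 germinated seeds and 38−22=16 non-germinating seeds.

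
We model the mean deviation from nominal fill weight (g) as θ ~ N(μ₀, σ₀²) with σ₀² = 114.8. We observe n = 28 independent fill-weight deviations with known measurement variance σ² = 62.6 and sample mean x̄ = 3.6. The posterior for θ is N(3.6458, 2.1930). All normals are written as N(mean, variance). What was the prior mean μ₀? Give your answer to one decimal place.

With known observation variance, the Normal–Normal posterior has precision τ_n = τ₀ + n/σ² and mean μ_n = (τ₀μ₀ + (n/σ²)x̄)/τ_n.
Here τ₀ = 1/114.8 = 0.008711 and τ_data = 28/62.6 = 0.447284, so τ_n = 0.455995.
Rearranging for μ₀: μ₀ = (μ_n·τ_n − τ_data·x̄)/τ₀ = (3.6458·0.455995 − 0.447284·3.6) / 0.008711 = 0.052244/0.008711 ≈ 6.0.

μ₀ = 6.0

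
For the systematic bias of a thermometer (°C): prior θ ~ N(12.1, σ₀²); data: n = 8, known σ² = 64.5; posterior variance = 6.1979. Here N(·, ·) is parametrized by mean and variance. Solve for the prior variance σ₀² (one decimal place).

For the Normal–Normal model with known σ², precisions add: τ_n = τ₀ + n/σ².
So 1/σ₀² = 1/6.1979 − 8/64.5 = 0.161345 − 0.124031 = 0.037314.
Hence σ₀² = 1/0.037314 ≈ 26.8.

σ₀² = 26.8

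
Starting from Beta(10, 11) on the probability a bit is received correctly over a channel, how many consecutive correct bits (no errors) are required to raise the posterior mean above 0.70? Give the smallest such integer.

k = 16

After k correct bits and 0 errors the posterior is Beta(10+k, 11), with mean (10+k)/(10+11+k).
Set (10+k)/(21+k) > 0.70 and solve: k > (0.70·21 − 10)/(1 − 0.70) = 15.667.
The smallest integer exceeding 15.667 is 16.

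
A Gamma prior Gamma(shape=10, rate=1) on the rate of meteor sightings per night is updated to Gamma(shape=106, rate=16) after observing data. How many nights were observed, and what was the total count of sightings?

A Gamma(α, β) prior (rate parametrization) on a Poisson rate with n observations summing to S gives posterior Gamma(α+S, β+n).
Matching: Σxᵢ = 106 − 10 = 96 and n = 16 − 1 = 15.

n = 15 nights with total 96 sightings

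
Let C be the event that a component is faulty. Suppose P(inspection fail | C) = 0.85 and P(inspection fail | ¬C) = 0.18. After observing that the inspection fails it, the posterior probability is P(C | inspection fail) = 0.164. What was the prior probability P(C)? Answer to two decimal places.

P(C) = 0.04

Bayes' rule in odds form gives O(C|E) = O(C)·[P(E|C)/P(E|¬C)], hence O(C) = O(C|E)/LR.
Posterior odds = 0.164/(1−0.164) = 0.1962. LR = 0.85/0.18 = 4.7222.
Prior odds = 0.1962/4.7222 = 0.0415, so P(C) = 0.0415/(1+0.0415) ≈ 0.04.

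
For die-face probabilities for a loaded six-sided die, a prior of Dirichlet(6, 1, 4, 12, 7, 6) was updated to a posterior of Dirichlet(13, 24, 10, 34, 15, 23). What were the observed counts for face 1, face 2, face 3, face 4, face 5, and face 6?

For a Dirichlet(α) prior with multinomial counts c, the posterior is Dirichlet(α + c) componentwise.
Counts are posterior − prior componentwise: 13−6=7, 24−1=23, 10−4=6, 34−12=22, 15−7=8, 23−6=17.

counts (7, 23, 6, 22, 8, 17)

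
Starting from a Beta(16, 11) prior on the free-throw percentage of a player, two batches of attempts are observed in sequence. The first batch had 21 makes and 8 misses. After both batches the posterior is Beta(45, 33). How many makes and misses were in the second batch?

8 makes and 14 misses

Because Beta–binomial updating is additive in the counts, the combined data contributed (α_post−α_prior, β_post−β_prior) successes and failures.
Total across both batches: 45−16=29 makes, 33−11=22 misses.
Subtract the first batch: 29−21=8 makes and 22−8=14 misses.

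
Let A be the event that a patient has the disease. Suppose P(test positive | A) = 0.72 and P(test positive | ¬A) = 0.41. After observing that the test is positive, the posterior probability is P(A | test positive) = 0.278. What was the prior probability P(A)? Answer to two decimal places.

In odds form, posterior odds = prior odds × likelihood ratio, so prior odds = posterior odds ÷ LR.
Posterior odds = 0.278/(1−0.278) = 0.3850. LR = 0.72/0.41 = 1.7561.
Prior odds = 0.3850/1.7561 = 0.2192, so P(A) = 0.2192/(1+0.2192) ≈ 0.18.

P(A) = 0.18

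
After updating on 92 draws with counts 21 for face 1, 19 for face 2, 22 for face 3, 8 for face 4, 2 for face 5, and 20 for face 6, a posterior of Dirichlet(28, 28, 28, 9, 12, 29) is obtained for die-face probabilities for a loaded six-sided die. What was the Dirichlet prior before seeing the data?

Dirichlet(7, 9, 6, 1, 10, 9)

For a Dirichlet(α) prior with multinomial counts c, the posterior is Dirichlet(α + c) componentwise.
Subtract each count from the matching posterior parameter: 28−21=7, 28−19=9, 28−22=6, 9−8=1, 12−2=10, 29−20=9.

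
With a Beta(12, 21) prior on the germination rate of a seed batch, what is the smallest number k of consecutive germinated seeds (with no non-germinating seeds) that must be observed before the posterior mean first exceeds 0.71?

k = 40

After k germinated seeds and 0 non-germinating seeds the posterior is Beta(12+k, 21), with mean (12+k)/(12+21+k).
Set (12+k)/(33+k) > 0.71 and solve: k > (0.71·33 − 12)/(1 − 0.71) = 39.414.
The smallest integer exceeding 39.414 is 40, and checking k=40: (52)/(73) = 0.7123 > 0.71.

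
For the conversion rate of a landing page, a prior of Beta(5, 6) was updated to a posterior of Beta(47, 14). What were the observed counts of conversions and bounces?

42 conversions and 8 bounces

A Beta(a, b) prior with s successes and f failures in binomial data gives a Beta(a+s, b+f) posterior.
Match parameters: s=47−5=42, f=14−6=8.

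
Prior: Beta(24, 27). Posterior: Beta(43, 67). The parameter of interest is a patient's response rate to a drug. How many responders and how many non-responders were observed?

19 responders and 40 non-responders

Beta is conjugate to the binomial likelihood: posterior = Beta(a+s, b+f).
So s = 43 − 24 = 19 and f = 67 − 27 = 40.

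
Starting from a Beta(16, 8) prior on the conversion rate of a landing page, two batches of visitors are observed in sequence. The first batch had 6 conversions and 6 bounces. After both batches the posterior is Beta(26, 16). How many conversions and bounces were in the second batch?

Sequential conjugate updates are equivalent to a single update on the pooled data, so total successes = posterior α − prior α and total failures = posterior β − prior β.
Total across both batches: 26−16=10 conversions, 16−8=8 bounces.
Subtract the first batch: 10−6=4 conversions and 8−6=2 bounces.

4 conversions and 2 bounces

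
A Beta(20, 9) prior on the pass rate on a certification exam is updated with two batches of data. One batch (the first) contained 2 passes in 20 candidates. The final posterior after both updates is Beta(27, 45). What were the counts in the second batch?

5 passes and 18 failures

Because Beta–binomial updating is additive in the counts, the combined data contributed (α_post−α_prior, β_post−β_prior) successes and failures.
Total across both batches: 27−20=7 passes, 45−9=36 failures.
Subtract the first batch: 7−2=5 passes and 36−18=18 failures.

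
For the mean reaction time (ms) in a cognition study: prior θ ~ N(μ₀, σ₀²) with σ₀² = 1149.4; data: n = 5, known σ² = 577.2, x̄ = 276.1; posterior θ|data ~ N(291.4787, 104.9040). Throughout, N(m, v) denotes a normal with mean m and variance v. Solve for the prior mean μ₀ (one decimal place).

μ₀ = 444.6

With known observation variance, the Normal–Normal posterior has precision τ_n = τ₀ + n/σ² and mean μ_n = (τ₀μ₀ + (n/σ²)x̄)/τ_n.
Here τ₀ = 1/1149.4 = 0.000870 and τ_data = 5/577.2 = 0.008663, so τ_n = 0.009533.
Rearranging for μ₀: μ₀ = (μ_n·τ_n − τ_data·x̄)/τ₀ = (291.4787·0.009533 − 0.008663·276.1) / 0.000870 = 0.386812/0.000870 ≈ 444.6.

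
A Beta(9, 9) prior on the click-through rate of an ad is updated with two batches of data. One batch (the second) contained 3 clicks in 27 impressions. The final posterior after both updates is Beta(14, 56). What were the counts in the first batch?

Sequential conjugate updates are equivalent to a single update on the pooled data, so total successes = posterior α − prior α and total failures = posterior β − prior β.
Total across both batches: 14−9=5 clicks, 56−9=47 non-clicks.
Subtract the second batch: 5−3=2 clicks and 47−24=23 non-clicks.

2 clicks and 23 non-clicks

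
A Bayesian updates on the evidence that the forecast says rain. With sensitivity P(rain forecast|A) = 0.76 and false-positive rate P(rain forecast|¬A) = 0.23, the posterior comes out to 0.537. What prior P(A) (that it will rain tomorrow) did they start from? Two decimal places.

P(A) = 0.26

Bayes' rule in odds form gives O(A|E) = O(A)·[P(E|A)/P(E|¬A)], hence O(A) = O(A|E)/LR.
Posterior odds = 0.537/(1−0.537) = 1.1598. LR = 0.76/0.23 = 3.3043.
Prior odds = 1.1598/3.3043 = 0.3510, so P(A) = 0.3510/(1+0.3510) ≈ 0.26.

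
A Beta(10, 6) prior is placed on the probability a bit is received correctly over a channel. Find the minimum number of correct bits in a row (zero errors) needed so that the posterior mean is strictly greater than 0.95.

k = 105

After k correct bits and 0 errors the posterior is Beta(10+k, 6), with mean (10+k)/(10+6+k).
Set (10+k)/(16+k) > 0.95 and solve: k > (0.95·16 − 10)/(1 − 0.95) = 104.000.
The smallest integer exceeding 104.000 is 105, and checking k=105: (115)/(121) = 0.9504 > 0.95.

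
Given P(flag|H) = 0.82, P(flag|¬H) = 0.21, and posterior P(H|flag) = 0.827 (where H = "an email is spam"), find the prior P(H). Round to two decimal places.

P(H) = 0.55

Bayes' rule in odds form gives O(H|E) = O(H)·[P(E|H)/P(E|¬H)], hence O(H) = O(H|E)/LR.
Posterior odds = 0.827/(1−0.827) = 4.7803. LR = 0.82/0.21 = 3.9048.
Prior odds = 4.7803/3.9048 = 1.2242, so P(H) = 1.2242/(1+1.2242) ≈ 0.55.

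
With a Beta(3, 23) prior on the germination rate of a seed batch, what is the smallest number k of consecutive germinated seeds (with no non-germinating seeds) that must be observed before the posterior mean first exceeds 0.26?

After k germinated seeds and 0 non-germinating seeds the posterior is Beta(3+k, 23), with mean (3+k)/(3+23+k).
Set (3+k)/(26+k) > 0.26 and solve: k > (0.26·26 − 3)/(1 − 0.26) = 5.081.
The smallest integer exceeding 5.081 is 6.

k = 6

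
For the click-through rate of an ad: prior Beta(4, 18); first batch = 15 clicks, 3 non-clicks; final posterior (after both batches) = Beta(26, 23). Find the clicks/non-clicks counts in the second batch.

Sequential conjugate updates are equivalent to a single update on the pooled data, so total successes = posterior α − prior α and total failures = posterior β − prior β.
Total across both batches: 26−4=22 clicks, 23−18=5 non-clicks.
Subtract the first batch: 22−15=7 clicks and 5−3=2 non-clicks.

7 clicks and 2 non-clicks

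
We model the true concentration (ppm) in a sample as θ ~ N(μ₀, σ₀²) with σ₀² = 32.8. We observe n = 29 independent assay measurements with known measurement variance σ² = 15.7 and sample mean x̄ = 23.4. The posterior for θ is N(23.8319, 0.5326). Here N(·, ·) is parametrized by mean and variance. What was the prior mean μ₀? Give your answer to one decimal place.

μ₀ = 50.0

With known observation variance, the Normal–Normal posterior has precision τ_n = τ₀ + n/σ² and mean μ_n = (τ₀μ₀ + (n/σ²)x̄)/τ_n.
Here τ₀ = 1/32.8 = 0.030488 and τ_data = 29/15.7 = 1.847134, so τ_n = 1.877622.
Rearranging for μ₀: μ₀ = (μ_n·τ_n − τ_data·x̄)/τ₀ = (23.8319·1.877622 − 1.847134·23.4) / 0.030488 = 1.524364/0.030488 ≈ 50.0.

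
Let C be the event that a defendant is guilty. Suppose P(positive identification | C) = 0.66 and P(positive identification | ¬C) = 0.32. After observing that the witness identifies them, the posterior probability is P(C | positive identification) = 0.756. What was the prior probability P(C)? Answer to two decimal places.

In odds form, posterior odds = prior odds × likelihood ratio, so prior odds = posterior odds ÷ LR.
Posterior odds = 0.756/(1−0.756) = 3.0984. LR = 0.66/0.32 = 2.0625.
Prior odds = 3.0984/2.0625 = 1.5023, so P(C) = 1.5023/(1+1.5023) ≈ 0.60.

P(C) = 0.60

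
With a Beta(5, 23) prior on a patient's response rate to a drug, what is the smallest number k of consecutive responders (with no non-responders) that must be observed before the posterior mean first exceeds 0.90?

k = 203

After k responders and 0 non-responders the posterior is Beta(5+k, 23), with mean (5+k)/(5+23+k).
Set (5+k)/(28+k) > 0.90 and solve: k > (0.90·28 − 5)/(1 − 0.90) = 202.000.
The smallest integer exceeding 202.000 is 203, and checking k=203: (208)/(231) = 0.9004 > 0.90.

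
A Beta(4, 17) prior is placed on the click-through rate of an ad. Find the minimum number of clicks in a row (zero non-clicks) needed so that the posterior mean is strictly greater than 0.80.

After k clicks and 0 non-clicks the posterior is Beta(4+k, 17), with mean (4+k)/(4+17+k).
Set (4+k)/(21+k) > 0.80 and solve: k > (0.80·21 − 4)/(1 − 0.80) = 64.000.
The smallest integer exceeding 64.000 is 65.

k = 65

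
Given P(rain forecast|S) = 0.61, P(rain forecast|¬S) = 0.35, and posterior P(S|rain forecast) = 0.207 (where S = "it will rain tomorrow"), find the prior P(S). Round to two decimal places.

Bayes' rule in odds form gives O(S|E) = O(S)·[P(E|S)/P(E|¬S)], hence O(S) = O(S|E)/LR.
Posterior odds = 0.207/(1−0.207) = 0.2610. LR = 0.61/0.35 = 1.7429.
Prior odds = 0.2610/1.7429 = 0.1498, so P(S) = 0.1498/(1+0.1498) ≈ 0.13.

P(S) = 0.13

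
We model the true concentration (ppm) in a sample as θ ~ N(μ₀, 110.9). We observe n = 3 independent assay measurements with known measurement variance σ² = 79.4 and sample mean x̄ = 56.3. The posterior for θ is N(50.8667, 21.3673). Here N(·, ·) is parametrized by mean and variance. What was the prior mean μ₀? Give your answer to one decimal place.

The posterior mean is a precision-weighted average: μ_n = (τ₀μ₀ + τ_data·x̄)/(τ₀+τ_data), with τ₀=1/σ₀² and τ_data=n/σ².
Here τ₀ = 1/110.9 = 0.009017 and τ_data = 3/79.4 = 0.037783, so τ_n = 0.046800.
Rearranging for μ₀: μ₀ = (μ_n·τ_n − τ_data·x̄)/τ₀ = (50.8667·0.046800 − 0.037783·56.3) / 0.009017 = 0.253379/0.009017 ≈ 28.1.

μ₀ = 28.1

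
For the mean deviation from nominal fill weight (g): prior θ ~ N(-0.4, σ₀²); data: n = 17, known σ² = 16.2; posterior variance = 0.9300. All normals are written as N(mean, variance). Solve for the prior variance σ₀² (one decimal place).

For the Normal–Normal model with known σ², precisions add: τ_n = τ₀ + n/σ².
So 1/σ₀² = 1/0.9300 − 17/16.2 = 1.075269 − 1.049383 = 0.025886.
Hence σ₀² = 1/0.025886 ≈ 38.6.

σ₀² = 38.6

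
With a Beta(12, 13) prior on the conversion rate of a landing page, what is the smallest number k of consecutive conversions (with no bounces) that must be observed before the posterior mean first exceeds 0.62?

k = 10

After k conversions and 0 bounces the posterior is Beta(12+k, 13), with mean (12+k)/(12+13+k).
Set (12+k)/(25+k) > 0.62 and solve: k > (0.62·25 − 12)/(1 − 0.62) = 9.211.
The smallest integer exceeding 9.211 is 10.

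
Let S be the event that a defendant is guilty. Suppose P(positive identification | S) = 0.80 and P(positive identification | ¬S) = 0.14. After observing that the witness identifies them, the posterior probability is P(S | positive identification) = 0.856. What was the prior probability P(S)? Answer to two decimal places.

Bayes' rule in odds form gives O(S|E) = O(S)·[P(E|S)/P(E|¬S)], hence O(S) = O(S|E)/LR.
Posterior odds = 0.856/(1−0.856) = 5.9444. LR = 0.80/0.14 = 5.7143.
Prior odds = 5.9444/5.7143 = 1.0403, so P(S) = 1.0403/(1+1.0403) ≈ 0.51.

P(S) = 0.51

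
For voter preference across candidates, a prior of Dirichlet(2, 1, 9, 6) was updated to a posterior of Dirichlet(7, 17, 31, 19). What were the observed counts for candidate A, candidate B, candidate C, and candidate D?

counts (5, 16, 22, 13)

For a Dirichlet(α) prior with multinomial counts c, the posterior is Dirichlet(α + c) componentwise.
Counts are posterior − prior componentwise: 7−2=5, 17−1=16, 31−9=22, 19−6=13.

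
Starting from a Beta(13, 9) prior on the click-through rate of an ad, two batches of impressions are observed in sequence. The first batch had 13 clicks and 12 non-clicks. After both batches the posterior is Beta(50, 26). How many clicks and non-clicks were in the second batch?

24 clicks and 5 non-clicks

Sequential conjugate updates are equivalent to a single update on the pooled data, so total successes = posterior α − prior α and total failures = posterior β − prior β.
Total across both batches: 50−13=37 clicks, 26−9=17 non-clicks.
Subtract the first batch: 37−13=24 clicks and 17−12=5 non-clicks.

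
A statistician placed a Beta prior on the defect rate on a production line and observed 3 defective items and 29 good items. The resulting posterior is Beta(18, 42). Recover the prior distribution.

Beta(15, 13)

A Beta(a, b) prior with s successes and f failures in binomial data gives a Beta(a+s, b+f) posterior.
Subtract the data counts: 18−3=15, 42−29=13.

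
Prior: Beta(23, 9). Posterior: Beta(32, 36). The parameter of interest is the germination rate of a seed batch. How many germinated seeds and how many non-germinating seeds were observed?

Beta is conjugate to the binomial likelihood: posterior = Beta(a+s, b+f).
Match parameters: s=32−23=9, f=36−9=27.

9 germinated seeds and 27 non-germinating seeds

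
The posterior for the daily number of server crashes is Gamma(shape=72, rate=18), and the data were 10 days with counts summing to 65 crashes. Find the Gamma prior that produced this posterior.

Gamma(shape=7, rate=8)

A Gamma(α, β) prior (rate parametrization) on a Poisson rate with n observations summing to S gives posterior Gamma(α+S, β+n).
So α = 72 − 65 = 7 and β = 18 − 10 = 8.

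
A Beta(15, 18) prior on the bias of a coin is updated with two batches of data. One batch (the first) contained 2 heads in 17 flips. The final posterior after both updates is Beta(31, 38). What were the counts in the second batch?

Sequential conjugate updates are equivalent to a single update on the pooled data, so total successes = posterior α − prior α and total failures = posterior β − prior β.
Total across both batches: 31−15=16 heads, 38−18=20 tails.
Subtract the first batch: 16−2=14 heads and 20−15=5 tails.

14 heads and 5 tails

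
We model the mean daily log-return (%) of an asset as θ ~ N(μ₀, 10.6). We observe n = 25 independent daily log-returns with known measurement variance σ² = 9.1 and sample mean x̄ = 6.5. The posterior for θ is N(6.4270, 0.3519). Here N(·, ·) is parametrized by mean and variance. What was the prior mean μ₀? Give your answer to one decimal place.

μ₀ = 4.3

With known observation variance, the Normal–Normal posterior has precision τ_n = τ₀ + n/σ² and mean μ_n = (τ₀μ₀ + (n/σ²)x̄)/τ_n.
Here τ₀ = 1/10.6 = 0.094340 and τ_data = 25/9.1 = 2.747253, so τ_n = 2.841593.
Rearranging for μ₀: μ₀ = (μ_n·τ_n − τ_data·x̄)/τ₀ = (6.4270·2.841593 − 2.747253·6.5) / 0.094340 = 0.405774/0.094340 ≈ 4.3.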